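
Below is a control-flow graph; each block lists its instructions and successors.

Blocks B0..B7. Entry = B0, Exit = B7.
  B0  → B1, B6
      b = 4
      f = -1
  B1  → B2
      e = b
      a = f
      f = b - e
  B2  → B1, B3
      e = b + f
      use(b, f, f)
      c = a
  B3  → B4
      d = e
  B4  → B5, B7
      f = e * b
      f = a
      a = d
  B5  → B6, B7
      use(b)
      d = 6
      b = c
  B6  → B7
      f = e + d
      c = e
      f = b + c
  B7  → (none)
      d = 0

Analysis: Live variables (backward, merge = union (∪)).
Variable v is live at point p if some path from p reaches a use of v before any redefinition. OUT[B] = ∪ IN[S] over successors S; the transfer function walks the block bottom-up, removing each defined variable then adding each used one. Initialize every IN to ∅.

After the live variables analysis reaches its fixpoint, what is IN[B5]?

Converged values:
  B0:   IN={d, e}   OUT={b, d, e, f}
  B1:   IN={b, f}   OUT={a, b, f}
  B2:   IN={a, b, f}   OUT={a, b, c, e, f}
  B3:   IN={a, b, c, e}   OUT={a, b, c, d, e}
  B4:   IN={a, b, c, d, e}   OUT={b, c, e}
  B5:   IN={b, c, e}   OUT={b, d, e}
  B6:   IN={b, d, e}   OUT={}
  B7:   IN={}   OUT={}

Merge at B5: OUT[B5] = IN[B6] ⊔ IN[B7] = {b, d, e}
Applying B5's transfer function to that OUT value gives IN[B5] (row B5 above).

Answer: {b, c, e}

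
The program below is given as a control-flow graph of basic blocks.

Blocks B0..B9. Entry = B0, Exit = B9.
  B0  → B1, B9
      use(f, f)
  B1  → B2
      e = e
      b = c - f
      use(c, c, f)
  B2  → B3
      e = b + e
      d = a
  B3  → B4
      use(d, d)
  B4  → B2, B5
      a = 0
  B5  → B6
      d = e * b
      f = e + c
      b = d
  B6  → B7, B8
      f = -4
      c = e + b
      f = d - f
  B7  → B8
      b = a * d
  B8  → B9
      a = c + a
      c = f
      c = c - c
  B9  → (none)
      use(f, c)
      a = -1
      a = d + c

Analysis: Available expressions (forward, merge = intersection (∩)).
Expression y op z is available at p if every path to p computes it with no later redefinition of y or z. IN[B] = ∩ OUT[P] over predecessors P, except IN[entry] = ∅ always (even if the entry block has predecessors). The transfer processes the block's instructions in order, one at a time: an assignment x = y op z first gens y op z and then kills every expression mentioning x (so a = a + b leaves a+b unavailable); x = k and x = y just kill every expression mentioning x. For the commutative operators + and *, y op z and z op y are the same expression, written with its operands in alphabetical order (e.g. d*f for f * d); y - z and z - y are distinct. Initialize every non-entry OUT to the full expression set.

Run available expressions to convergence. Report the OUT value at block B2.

Answer: {c-f}

Trace:
Converged values:
  B0:   IN={}   OUT={}
  B1:   IN={}   OUT={c-f}
  B2:   IN={c-f}   OUT={c-f}
  B3:   IN={c-f}   OUT={c-f}
  B4:   IN={c-f}   OUT={c-f}
  B5:   IN={c-f}   OUT={c+e}
  B6:   IN={c+e}   OUT={b+e}
  B7:   IN={b+e}   OUT={a*d}
  B8:   IN={}   OUT={}
  B9:   IN={}   OUT={c+d}

Merge at B2: IN[B2] = OUT[B1] ∩ OUT[B4] = {c-f}
Applying B2's transfer function to that IN value gives OUT[B2] (row B2 above).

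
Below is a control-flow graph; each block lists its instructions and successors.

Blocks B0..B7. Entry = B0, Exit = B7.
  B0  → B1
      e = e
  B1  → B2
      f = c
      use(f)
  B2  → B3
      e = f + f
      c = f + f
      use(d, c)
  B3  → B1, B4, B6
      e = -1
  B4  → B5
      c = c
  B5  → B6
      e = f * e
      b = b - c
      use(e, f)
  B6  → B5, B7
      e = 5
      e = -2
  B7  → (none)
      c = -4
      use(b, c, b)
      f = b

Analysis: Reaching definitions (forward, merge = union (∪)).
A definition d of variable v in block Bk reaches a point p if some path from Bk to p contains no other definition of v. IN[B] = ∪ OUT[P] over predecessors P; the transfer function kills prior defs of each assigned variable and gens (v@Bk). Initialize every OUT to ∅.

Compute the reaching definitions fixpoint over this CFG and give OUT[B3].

Converged values:
  B0:   IN={}   OUT={e@B0}
  B1:   IN={c@B2, e@B0, e@B3, f@B1}   OUT={c@B2, e@B0, e@B3, f@B1}
  B2:   IN={c@B2, e@B0, e@B3, f@B1}   OUT={c@B2, e@B2, f@B1}
  B3:   IN={c@B2, e@B2, f@B1}   OUT={c@B2, e@B3, f@B1}
  B4:   IN={c@B2, e@B3, f@B1}   OUT={c@B4, e@B3, f@B1}
  B5:   IN={b@B5, c@B2, c@B4, e@B3, e@B6, f@B1}   OUT={b@B5, c@B2, c@B4, e@B5, f@B1}
  B6:   IN={b@B5, c@B2, c@B4, e@B3, e@B5, f@B1}   OUT={b@B5, c@B2, c@B4, e@B6, f@B1}
  B7:   IN={b@B5, c@B2, c@B4, e@B6, f@B1}   OUT={b@B5, c@B7, e@B6, f@B7}

Merge at B3: IN[B3] = OUT[B2] = {c@B2, e@B2, f@B1}
Applying B3's transfer function to that IN value gives OUT[B3] (row B3 above).

Answer: {c@B2, e@B3, f@B1}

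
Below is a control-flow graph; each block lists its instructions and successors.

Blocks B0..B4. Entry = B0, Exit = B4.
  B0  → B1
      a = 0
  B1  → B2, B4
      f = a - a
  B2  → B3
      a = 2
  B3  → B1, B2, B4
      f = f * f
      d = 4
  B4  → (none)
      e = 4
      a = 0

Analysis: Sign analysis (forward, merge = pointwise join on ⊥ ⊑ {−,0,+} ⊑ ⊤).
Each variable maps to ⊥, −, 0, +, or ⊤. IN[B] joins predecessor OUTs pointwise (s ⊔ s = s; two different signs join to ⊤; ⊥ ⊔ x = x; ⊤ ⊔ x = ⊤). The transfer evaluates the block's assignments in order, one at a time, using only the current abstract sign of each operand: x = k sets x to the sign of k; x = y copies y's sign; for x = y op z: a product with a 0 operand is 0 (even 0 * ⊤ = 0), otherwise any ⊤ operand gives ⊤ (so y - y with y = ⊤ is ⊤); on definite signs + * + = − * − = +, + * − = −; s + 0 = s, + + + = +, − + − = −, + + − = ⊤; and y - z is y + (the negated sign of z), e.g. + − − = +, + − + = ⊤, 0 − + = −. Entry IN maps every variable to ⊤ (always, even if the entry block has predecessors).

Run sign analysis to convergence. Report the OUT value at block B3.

Converged values:
  B0: | IN=(all ⊤) | OUT={a:0; rest ⊤}
  B1: | IN=(all ⊤) | OUT=(all ⊤)
  B2: | IN=(all ⊤) | OUT={a:+; rest ⊤}
  B3: | IN={a:+; rest ⊤} | OUT={a:+, d:+; rest ⊤}
  B4: | IN=(all ⊤) | OUT={a:0, e:+; rest ⊤}

Merge at B3: IN[B3] = OUT[B2] = {a: +, b: ⊤, c: ⊤, d: ⊤, e: ⊤, f: ⊤}
Applying B3's transfer function to that IN value gives OUT[B3] (row B3 above).

Answer: {a: +, b: ⊤, c: ⊤, d: +, e: ⊤, f: ⊤}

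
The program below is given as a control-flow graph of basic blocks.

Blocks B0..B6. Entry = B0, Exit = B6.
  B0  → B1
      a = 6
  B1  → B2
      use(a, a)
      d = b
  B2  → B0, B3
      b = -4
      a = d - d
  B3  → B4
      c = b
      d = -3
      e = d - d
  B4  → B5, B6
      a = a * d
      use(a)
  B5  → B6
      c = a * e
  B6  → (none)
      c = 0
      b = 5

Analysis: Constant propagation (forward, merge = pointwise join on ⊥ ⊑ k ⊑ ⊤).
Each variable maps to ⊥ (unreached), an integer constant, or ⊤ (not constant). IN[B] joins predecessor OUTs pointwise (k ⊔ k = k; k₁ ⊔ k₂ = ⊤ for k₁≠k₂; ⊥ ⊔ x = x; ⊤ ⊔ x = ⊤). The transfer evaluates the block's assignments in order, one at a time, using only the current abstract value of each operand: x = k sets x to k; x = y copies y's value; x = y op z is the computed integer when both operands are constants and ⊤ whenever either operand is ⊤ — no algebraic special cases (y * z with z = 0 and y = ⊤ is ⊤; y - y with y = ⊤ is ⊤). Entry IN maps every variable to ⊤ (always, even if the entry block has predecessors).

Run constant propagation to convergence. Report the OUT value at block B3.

Fixpoint table:
  B0:   IN=(all ⊤)   OUT={a:6; rest ⊤}
  B1:   IN={a:6; rest ⊤}   OUT={a:6; rest ⊤}
  B2:   IN={a:6; rest ⊤}   OUT={b:-4; rest ⊤}
  B3:   IN={b:-4; rest ⊤}   OUT={b:-4, c:-4, d:-3, e:0; rest ⊤}
  B4:   IN={b:-4, c:-4, d:-3, e:0; rest ⊤}   OUT={b:-4, c:-4, d:-3, e:0; rest ⊤}
  B5:   IN={b:-4, c:-4, d:-3, e:0; rest ⊤}   OUT={b:-4, d:-3, e:0; rest ⊤}
  B6:   IN={b:-4, d:-3, e:0; rest ⊤}   OUT={b:5, c:0, d:-3, e:0; rest ⊤}

Merge at B3: IN[B3] = OUT[B2] = {a: ⊤, b: -4, c: ⊤, d: ⊤, e: ⊤, f: ⊤}
Applying B3's transfer function to that IN value gives OUT[B3] (row B3 above).

Answer: {a: ⊤, b: -4, c: -4, d: -3, e: 0, f: ⊤}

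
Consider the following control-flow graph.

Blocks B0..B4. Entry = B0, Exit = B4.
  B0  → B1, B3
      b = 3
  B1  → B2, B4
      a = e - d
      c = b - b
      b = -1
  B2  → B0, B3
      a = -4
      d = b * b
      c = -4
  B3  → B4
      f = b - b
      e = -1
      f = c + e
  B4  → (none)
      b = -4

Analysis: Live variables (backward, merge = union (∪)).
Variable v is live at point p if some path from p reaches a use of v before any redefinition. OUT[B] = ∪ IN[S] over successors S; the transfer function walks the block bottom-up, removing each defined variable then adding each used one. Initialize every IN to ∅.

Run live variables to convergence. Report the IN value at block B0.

Answer: {c, d, e}

Derivation:
Fixpoint table:
  B0:  IN={c, d, e}  OUT={b, c, d, e}
  B1:  IN={b, d, e}  OUT={b, e}
  B2:  IN={b, e}  OUT={b, c, d, e}
  B3:  IN={b, c}  OUT={}
  B4:  IN={}  OUT={}

Merge at B0: OUT[B0] = IN[B1] ⊔ IN[B3] = {b, c, d, e}
Applying B0's transfer function to that OUT value gives IN[B0] (row B0 above).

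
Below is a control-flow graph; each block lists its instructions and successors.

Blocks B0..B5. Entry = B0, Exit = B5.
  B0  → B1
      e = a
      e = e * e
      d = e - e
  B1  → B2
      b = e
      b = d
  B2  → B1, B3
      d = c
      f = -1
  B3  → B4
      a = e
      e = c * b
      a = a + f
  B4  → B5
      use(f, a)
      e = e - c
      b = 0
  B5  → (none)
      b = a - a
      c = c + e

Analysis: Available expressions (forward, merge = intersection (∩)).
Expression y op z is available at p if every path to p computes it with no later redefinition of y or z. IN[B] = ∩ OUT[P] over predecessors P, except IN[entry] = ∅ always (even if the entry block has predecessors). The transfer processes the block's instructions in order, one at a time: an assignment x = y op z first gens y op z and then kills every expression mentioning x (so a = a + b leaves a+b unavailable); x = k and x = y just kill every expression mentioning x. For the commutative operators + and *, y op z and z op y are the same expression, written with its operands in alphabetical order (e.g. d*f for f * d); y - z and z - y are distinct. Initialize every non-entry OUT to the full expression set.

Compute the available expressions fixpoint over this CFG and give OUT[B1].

Answer: {e-e}

Trace:
Fixpoint table:
  B0:  IN={}  OUT={e-e}
  B1:  IN={e-e}  OUT={e-e}
  B2:  IN={e-e}  OUT={e-e}
  B3:  IN={e-e}  OUT={b*c}
  B4:  IN={b*c}  OUT={}
  B5:  IN={}  OUT={a-a}

Merge at B1: IN[B1] = OUT[B0] ∩ OUT[B2] = {e-e}
Applying B1's transfer function to that IN value gives OUT[B1] (row B1 above).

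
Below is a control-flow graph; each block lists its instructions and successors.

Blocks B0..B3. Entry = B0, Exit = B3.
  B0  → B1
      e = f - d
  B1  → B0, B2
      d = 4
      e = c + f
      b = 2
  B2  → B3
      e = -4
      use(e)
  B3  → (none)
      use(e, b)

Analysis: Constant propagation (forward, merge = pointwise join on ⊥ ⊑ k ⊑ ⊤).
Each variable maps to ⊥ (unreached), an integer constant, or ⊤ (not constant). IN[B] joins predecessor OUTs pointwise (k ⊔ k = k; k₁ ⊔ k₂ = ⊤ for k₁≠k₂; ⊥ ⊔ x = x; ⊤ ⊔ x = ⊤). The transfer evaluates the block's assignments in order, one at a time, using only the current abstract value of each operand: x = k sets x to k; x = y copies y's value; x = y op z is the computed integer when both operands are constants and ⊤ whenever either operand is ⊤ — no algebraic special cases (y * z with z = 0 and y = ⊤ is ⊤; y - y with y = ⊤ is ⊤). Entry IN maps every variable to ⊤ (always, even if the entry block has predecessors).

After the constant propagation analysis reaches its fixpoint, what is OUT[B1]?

Answer: {a: ⊤, b: 2, c: ⊤, d: 4, e: ⊤, f: ⊤}

Working:
Fixpoint table:
  B0:   IN=(all ⊤)   OUT=(all ⊤)
  B1:   IN=(all ⊤)   OUT={b:2, d:4; rest ⊤}
  B2:   IN={b:2, d:4; rest ⊤}   OUT={b:2, d:4, e:-4; rest ⊤}
  B3:   IN={b:2, d:4, e:-4; rest ⊤}   OUT={b:2, d:4, e:-4; rest ⊤}

Merge at B1: IN[B1] = OUT[B0] = {a: ⊤, b: ⊤, c: ⊤, d: ⊤, e: ⊤, f: ⊤}
Applying B1's transfer function to that IN value gives OUT[B1] (row B1 above).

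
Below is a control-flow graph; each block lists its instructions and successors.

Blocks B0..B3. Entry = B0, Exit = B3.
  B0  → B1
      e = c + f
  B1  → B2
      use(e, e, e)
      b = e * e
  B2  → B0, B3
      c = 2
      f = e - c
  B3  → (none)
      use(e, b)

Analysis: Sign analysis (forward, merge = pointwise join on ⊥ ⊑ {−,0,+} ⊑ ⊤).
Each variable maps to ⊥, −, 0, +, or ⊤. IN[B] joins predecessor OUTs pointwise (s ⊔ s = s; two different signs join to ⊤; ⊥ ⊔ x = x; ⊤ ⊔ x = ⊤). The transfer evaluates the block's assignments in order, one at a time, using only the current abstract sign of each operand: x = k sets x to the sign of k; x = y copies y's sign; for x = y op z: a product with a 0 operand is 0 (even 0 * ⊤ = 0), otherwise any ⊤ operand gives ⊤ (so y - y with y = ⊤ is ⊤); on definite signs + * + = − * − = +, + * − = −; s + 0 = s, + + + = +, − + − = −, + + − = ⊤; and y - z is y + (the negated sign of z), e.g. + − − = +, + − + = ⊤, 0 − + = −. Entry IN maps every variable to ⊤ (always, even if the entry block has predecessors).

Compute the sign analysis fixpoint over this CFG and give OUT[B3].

Converged values:
  B0:  IN=(all ⊤)  OUT=(all ⊤)
  B1:  IN=(all ⊤)  OUT=(all ⊤)
  B2:  IN=(all ⊤)  OUT={c:+; rest ⊤}
  B3:  IN={c:+; rest ⊤}  OUT={c:+; rest ⊤}

Merge at B3: IN[B3] = OUT[B2] = {a: ⊤, b: ⊤, c: +, d: ⊤, e: ⊤, f: ⊤}
Applying B3's transfer function to that IN value gives OUT[B3] (row B3 above).

Answer: {a: ⊤, b: ⊤, c: +, d: ⊤, e: ⊤, f: ⊤}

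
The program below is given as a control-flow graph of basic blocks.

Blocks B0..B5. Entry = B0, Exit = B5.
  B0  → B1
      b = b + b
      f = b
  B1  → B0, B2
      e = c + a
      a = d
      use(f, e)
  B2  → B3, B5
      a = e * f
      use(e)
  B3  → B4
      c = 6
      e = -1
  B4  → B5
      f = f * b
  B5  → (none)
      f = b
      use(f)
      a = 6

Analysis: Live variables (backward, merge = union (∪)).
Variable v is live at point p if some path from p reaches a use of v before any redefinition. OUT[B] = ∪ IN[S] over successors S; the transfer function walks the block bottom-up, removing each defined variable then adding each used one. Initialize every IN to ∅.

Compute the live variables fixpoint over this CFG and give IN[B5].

Answer: {b}

Derivation:
Fixpoint table:
  B0:   IN={a, b, c, d}   OUT={a, b, c, d, f}
  B1:   IN={a, b, c, d, f}   OUT={a, b, c, d, e, f}
  B2:   IN={b, e, f}   OUT={b, f}
  B3:   IN={b, f}   OUT={b, f}
  B4:   IN={b, f}   OUT={b}
  B5:   IN={b}   OUT={}

B5 is the boundary node: OUT[B5] = {}
Applying B5's transfer function to that OUT value gives IN[B5] (row B5 above).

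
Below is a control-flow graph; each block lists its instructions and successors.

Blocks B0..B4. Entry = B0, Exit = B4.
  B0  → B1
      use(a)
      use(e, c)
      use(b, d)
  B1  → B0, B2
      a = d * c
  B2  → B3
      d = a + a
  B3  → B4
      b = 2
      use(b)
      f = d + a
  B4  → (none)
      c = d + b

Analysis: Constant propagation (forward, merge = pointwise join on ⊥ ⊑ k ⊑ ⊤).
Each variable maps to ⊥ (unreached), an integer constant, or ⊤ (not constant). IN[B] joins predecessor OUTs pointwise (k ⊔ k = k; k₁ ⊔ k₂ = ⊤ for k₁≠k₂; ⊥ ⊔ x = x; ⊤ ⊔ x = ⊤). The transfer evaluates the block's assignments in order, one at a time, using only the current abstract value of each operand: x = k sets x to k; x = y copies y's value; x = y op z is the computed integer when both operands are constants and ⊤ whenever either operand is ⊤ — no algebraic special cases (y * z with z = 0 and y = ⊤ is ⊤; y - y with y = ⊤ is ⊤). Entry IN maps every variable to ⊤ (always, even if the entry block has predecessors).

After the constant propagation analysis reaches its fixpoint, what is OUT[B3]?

Fixpoint table:
  B0:  IN=(all ⊤)  OUT=(all ⊤)
  B1:  IN=(all ⊤)  OUT=(all ⊤)
  B2:  IN=(all ⊤)  OUT=(all ⊤)
  B3:  IN=(all ⊤)  OUT={b:2; rest ⊤}
  B4:  IN={b:2; rest ⊤}  OUT={b:2; rest ⊤}

Merge at B3: IN[B3] = OUT[B2] = {a: ⊤, b: ⊤, c: ⊤, d: ⊤, e: ⊤, f: ⊤}
Applying B3's transfer function to that IN value gives OUT[B3] (row B3 above).

Answer: {a: ⊤, b: 2, c: ⊤, d: ⊤, e: ⊤, f: ⊤}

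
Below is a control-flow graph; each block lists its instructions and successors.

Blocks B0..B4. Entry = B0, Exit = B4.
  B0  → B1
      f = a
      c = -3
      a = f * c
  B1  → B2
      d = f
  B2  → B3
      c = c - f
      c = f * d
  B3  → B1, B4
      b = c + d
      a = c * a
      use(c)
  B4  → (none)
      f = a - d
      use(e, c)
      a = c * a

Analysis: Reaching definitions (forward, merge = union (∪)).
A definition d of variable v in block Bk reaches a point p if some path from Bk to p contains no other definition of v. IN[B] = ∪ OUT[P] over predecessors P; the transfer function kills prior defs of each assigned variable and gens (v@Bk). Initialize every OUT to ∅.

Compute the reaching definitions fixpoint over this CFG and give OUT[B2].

Answer: {a@B0, a@B3, b@B3, c@B2, d@B1, f@B0}

Trace:
Converged values:
  B0: | IN={} | OUT={a@B0, c@B0, f@B0}
  B1: | IN={a@B0, a@B3, b@B3, c@B0, c@B2, d@B1, f@B0} | OUT={a@B0, a@B3, b@B3, c@B0, c@B2, d@B1, f@B0}
  B2: | IN={a@B0, a@B3, b@B3, c@B0, c@B2, d@B1, f@B0} | OUT={a@B0, a@B3, b@B3, c@B2, d@B1, f@B0}
  B3: | IN={a@B0, a@B3, b@B3, c@B2, d@B1, f@B0} | OUT={a@B3, b@B3, c@B2, d@B1, f@B0}
  B4: | IN={a@B3, b@B3, c@B2, d@B1, f@B0} | OUT={a@B4, b@B3, c@B2, d@B1, f@B4}

Merge at B2: IN[B2] = OUT[B1] = {a@B0, a@B3, b@B3, c@B0, c@B2, d@B1, f@B0}
Applying B2's transfer function to that IN value gives OUT[B2] (row B2 above).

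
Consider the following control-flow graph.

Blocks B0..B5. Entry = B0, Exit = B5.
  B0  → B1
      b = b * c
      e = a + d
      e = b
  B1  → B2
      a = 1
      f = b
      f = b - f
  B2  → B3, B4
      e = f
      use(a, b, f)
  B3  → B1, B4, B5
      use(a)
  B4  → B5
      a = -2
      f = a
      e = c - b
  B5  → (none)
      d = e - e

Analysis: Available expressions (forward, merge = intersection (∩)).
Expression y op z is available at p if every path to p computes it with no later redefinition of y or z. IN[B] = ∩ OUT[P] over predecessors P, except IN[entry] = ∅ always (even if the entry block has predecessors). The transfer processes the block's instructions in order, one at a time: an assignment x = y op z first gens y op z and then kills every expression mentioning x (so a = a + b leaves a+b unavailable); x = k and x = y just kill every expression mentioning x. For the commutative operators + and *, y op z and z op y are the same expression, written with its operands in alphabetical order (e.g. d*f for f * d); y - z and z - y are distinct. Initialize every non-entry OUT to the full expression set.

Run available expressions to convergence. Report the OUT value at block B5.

Answer: {e-e}

Trace:
Converged values:
  B0: | IN={} | OUT={a+d}
  B1: | IN={} | OUT={}
  B2: | IN={} | OUT={}
  B3: | IN={} | OUT={}
  B4: | IN={} | OUT={c-b}
  B5: | IN={} | OUT={e-e}

Merge at B5: IN[B5] = OUT[B3] ∩ OUT[B4] = {}
Applying B5's transfer function to that IN value gives OUT[B5] (row B5 above).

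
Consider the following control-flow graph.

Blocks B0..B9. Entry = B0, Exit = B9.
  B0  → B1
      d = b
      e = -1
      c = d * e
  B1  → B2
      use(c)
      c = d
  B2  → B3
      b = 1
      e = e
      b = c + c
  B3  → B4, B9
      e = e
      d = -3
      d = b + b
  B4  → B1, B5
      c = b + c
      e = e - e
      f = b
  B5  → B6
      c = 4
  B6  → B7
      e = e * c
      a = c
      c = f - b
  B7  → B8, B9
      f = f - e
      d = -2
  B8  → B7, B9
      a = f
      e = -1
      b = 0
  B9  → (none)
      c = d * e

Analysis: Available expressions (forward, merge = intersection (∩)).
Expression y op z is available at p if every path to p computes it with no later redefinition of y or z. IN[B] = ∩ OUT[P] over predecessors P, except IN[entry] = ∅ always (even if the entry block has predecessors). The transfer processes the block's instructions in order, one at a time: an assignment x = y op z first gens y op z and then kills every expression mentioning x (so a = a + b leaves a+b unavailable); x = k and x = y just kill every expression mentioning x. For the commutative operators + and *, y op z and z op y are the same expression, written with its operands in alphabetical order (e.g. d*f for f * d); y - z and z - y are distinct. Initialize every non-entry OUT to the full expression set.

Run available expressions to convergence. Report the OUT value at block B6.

Answer: {b+b, f-b}

Working:
Converged values:
  B0: | IN={} | OUT={d*e}
  B1: | IN={} | OUT={}
  B2: | IN={} | OUT={c+c}
  B3: | IN={c+c} | OUT={b+b, c+c}
  B4: | IN={b+b, c+c} | OUT={b+b}
  B5: | IN={b+b} | OUT={b+b}
  B6: | IN={b+b} | OUT={b+b, f-b}
  B7: | IN={} | OUT={}
  B8: | IN={} | OUT={}
  B9: | IN={} | OUT={d*e}

Merge at B6: IN[B6] = OUT[B5] = {b+b}
Applying B6's transfer function to that IN value gives OUT[B6] (row B6 above).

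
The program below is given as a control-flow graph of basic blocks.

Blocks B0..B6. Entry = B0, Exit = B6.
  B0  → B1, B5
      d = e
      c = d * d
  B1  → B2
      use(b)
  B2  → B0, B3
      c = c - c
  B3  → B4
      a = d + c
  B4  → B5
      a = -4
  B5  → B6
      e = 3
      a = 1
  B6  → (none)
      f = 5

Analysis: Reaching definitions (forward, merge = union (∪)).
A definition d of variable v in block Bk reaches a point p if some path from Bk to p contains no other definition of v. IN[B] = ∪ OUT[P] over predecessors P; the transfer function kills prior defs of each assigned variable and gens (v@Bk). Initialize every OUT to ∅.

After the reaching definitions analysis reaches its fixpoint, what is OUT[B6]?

Answer: {a@B5, c@B0, c@B2, d@B0, e@B5, f@B6}

Working:
Fixpoint table:
  B0:   IN={c@B2, d@B0}   OUT={c@B0, d@B0}
  B1:   IN={c@B0, d@B0}   OUT={c@B0, d@B0}
  B2:   IN={c@B0, d@B0}   OUT={c@B2, d@B0}
  B3:   IN={c@B2, d@B0}   OUT={a@B3, c@B2, d@B0}
  B4:   IN={a@B3, c@B2, d@B0}   OUT={a@B4, c@B2, d@B0}
  B5:   IN={a@B4, c@B0, c@B2, d@B0}   OUT={a@B5, c@B0, c@B2, d@B0, e@B5}
  B6:   IN={a@B5, c@B0, c@B2, d@B0, e@B5}   OUT={a@B5, c@B0, c@B2, d@B0, e@B5, f@B6}

Merge at B6: IN[B6] = OUT[B5] = {a@B5, c@B0, c@B2, d@B0, e@B5}
Applying B6's transfer function to that IN value gives OUT[B6] (row B6 above).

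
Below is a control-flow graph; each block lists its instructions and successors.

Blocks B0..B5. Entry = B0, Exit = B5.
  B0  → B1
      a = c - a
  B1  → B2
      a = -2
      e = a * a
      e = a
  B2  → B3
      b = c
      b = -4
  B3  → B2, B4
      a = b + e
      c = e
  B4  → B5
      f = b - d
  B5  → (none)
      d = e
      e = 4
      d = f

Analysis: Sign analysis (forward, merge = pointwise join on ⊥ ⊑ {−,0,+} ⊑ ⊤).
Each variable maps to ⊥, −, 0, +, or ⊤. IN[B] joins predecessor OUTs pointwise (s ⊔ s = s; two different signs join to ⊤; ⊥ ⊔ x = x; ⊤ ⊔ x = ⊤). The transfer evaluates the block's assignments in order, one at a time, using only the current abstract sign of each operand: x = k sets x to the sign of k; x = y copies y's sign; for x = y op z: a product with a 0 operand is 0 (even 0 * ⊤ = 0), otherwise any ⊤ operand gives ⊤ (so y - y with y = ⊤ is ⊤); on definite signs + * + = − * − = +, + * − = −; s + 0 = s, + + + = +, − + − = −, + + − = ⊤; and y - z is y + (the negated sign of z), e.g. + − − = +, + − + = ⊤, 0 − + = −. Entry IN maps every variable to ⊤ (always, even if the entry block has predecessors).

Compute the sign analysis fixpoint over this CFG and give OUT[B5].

Answer: {a: -, b: -, c: -, d: ⊤, e: +, f: ⊤}

Trace:
Per-block solution:
  B0:  IN=(all ⊤)  OUT=(all ⊤)
  B1:  IN=(all ⊤)  OUT={a:-, e:-; rest ⊤}
  B2:  IN={a:-, e:-; rest ⊤}  OUT={a:-, b:-, e:-; rest ⊤}
  B3:  IN={a:-, b:-, e:-; rest ⊤}  OUT={a:-, b:-, c:-, e:-; rest ⊤}
  B4:  IN={a:-, b:-, c:-, e:-; rest ⊤}  OUT={a:-, b:-, c:-, e:-; rest ⊤}
  B5:  IN={a:-, b:-, c:-, e:-; rest ⊤}  OUT={a:-, b:-, c:-, e:+; rest ⊤}

Merge at B5: IN[B5] = OUT[B4] = {a: -, b: -, c: -, d: ⊤, e: -, f: ⊤}
Applying B5's transfer function to that IN value gives OUT[B5] (row B5 above).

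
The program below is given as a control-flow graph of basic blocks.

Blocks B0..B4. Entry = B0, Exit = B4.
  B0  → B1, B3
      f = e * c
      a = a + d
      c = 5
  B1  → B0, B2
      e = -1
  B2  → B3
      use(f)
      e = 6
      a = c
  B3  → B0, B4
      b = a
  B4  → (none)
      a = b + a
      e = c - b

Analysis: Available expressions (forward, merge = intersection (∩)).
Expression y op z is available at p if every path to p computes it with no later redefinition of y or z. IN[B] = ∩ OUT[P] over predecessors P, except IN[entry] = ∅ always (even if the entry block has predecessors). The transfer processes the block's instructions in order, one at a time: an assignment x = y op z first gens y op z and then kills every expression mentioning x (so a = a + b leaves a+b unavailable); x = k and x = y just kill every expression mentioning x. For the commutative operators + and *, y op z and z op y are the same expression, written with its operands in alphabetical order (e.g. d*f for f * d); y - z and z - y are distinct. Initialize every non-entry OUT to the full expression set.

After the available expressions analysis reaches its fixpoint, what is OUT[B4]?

Answer: {c-b}

Trace:
Per-block solution:
  B0: | IN={} | OUT={}
  B1: | IN={} | OUT={}
  B2: | IN={} | OUT={}
  B3: | IN={} | OUT={}
  B4: | IN={} | OUT={c-b}

Merge at B4: IN[B4] = OUT[B3] = {}
Applying B4's transfer function to that IN value gives OUT[B4] (row B4 above).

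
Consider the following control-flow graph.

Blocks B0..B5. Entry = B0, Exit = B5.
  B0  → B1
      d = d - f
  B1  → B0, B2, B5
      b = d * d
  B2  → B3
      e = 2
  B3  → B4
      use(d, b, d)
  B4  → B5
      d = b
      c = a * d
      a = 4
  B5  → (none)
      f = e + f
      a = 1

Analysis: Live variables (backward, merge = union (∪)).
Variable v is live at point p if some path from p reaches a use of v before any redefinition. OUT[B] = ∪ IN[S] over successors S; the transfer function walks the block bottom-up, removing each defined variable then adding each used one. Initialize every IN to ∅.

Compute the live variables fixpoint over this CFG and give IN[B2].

Answer: {a, b, d, f}

Working:
Converged values:
  B0:  IN={a, d, e, f}  OUT={a, d, e, f}
  B1:  IN={a, d, e, f}  OUT={a, b, d, e, f}
  B2:  IN={a, b, d, f}  OUT={a, b, d, e, f}
  B3:  IN={a, b, d, e, f}  OUT={a, b, e, f}
  B4:  IN={a, b, e, f}  OUT={e, f}
  B5:  IN={e, f}  OUT={}

Merge at B2: OUT[B2] = IN[B3] = {a, b, d, e, f}
Applying B2's transfer function to that OUT value gives IN[B2] (row B2 above).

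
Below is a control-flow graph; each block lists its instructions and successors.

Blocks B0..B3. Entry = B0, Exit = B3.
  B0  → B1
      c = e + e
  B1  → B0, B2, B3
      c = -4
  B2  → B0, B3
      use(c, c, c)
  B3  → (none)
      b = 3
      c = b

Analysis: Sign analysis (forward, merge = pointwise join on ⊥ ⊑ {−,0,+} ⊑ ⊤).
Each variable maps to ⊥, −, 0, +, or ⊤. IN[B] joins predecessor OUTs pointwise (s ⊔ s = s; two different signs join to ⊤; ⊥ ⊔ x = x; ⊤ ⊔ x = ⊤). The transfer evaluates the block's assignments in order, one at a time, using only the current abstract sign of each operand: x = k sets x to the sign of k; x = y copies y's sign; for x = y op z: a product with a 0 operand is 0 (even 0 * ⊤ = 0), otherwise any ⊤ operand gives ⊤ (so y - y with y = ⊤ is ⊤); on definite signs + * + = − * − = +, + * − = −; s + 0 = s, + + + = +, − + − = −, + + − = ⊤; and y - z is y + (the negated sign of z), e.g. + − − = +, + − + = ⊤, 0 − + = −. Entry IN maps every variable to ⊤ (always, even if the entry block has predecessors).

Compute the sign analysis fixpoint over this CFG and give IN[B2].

Answer: {a: ⊤, b: ⊤, c: -, d: ⊤, e: ⊤, f: ⊤}

Working:
Converged values:
  B0: | IN=(all ⊤) | OUT=(all ⊤)
  B1: | IN=(all ⊤) | OUT={c:-; rest ⊤}
  B2: | IN={c:-; rest ⊤} | OUT={c:-; rest ⊤}
  B3: | IN={c:-; rest ⊤} | OUT={b:+, c:+; rest ⊤}

Merge at B2: IN[B2] = OUT[B1] = {a: ⊤, b: ⊤, c: -, d: ⊤, e: ⊤, f: ⊤}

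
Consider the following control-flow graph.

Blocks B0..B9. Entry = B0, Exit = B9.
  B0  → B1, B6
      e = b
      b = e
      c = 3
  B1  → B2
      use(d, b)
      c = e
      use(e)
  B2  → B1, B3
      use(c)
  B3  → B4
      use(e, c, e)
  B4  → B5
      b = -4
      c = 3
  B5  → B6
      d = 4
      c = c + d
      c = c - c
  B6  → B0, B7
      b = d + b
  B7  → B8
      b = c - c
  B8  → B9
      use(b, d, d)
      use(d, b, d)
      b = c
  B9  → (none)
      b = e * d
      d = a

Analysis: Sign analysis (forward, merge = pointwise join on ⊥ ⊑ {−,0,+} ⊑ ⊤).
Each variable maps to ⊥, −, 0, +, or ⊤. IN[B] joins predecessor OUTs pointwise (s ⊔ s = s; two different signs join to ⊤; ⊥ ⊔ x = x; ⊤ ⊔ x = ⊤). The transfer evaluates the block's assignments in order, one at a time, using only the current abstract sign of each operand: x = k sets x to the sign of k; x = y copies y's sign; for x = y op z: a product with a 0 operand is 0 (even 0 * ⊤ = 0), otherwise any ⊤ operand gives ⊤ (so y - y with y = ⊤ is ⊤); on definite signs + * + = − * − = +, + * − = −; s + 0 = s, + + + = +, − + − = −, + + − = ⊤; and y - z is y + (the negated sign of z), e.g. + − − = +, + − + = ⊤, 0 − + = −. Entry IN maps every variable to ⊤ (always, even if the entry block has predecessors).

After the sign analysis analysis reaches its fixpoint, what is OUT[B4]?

Per-block solution:
  B0:  IN=(all ⊤)  OUT={c:+; rest ⊤}
  B1:  IN=(all ⊤)  OUT=(all ⊤)
  B2:  IN=(all ⊤)  OUT=(all ⊤)
  B3:  IN=(all ⊤)  OUT=(all ⊤)
  B4:  IN=(all ⊤)  OUT={b:-, c:+; rest ⊤}
  B5:  IN={b:-, c:+; rest ⊤}  OUT={b:-, d:+; rest ⊤}
  B6:  IN=(all ⊤)  OUT=(all ⊤)
  B7:  IN=(all ⊤)  OUT=(all ⊤)
  B8:  IN=(all ⊤)  OUT=(all ⊤)
  B9:  IN=(all ⊤)  OUT=(all ⊤)

Merge at B4: IN[B4] = OUT[B3] = {a: ⊤, b: ⊤, c: ⊤, d: ⊤, e: ⊤, f: ⊤}
Applying B4's transfer function to that IN value gives OUT[B4] (row B4 above).

Answer: {a: ⊤, b: -, c: +, d: ⊤, e: ⊤, f: ⊤}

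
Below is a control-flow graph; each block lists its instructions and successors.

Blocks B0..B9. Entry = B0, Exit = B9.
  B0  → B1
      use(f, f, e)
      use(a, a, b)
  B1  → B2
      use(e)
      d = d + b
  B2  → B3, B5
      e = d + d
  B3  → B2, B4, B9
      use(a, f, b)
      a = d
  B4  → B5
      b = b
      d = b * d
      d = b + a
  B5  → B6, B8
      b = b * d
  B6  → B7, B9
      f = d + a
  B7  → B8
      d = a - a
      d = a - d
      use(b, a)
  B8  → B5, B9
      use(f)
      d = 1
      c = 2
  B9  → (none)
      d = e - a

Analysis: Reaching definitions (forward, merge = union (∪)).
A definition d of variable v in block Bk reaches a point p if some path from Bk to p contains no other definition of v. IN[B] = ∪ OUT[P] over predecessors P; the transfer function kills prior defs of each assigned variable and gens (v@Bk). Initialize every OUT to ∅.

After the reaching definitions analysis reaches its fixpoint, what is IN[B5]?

Converged values:
  B0: | IN={} | OUT={}
  B1: | IN={} | OUT={d@B1}
  B2: | IN={a@B3, d@B1, e@B2} | OUT={a@B3, d@B1, e@B2}
  B3: | IN={a@B3, d@B1, e@B2} | OUT={a@B3, d@B1, e@B2}
  B4: | IN={a@B3, d@B1, e@B2} | OUT={a@B3, b@B4, d@B4, e@B2}
  B5: | IN={a@B3, b@B4, b@B5, c@B8, d@B1, d@B4, d@B8, e@B2, f@B6} | OUT={a@B3, b@B5, c@B8, d@B1, d@B4, d@B8, e@B2, f@B6}
  B6: | IN={a@B3, b@B5, c@B8, d@B1, d@B4, d@B8, e@B2, f@B6} | OUT={a@B3, b@B5, c@B8, d@B1, d@B4, d@B8, e@B2, f@B6}
  B7: | IN={a@B3, b@B5, c@B8, d@B1, d@B4, d@B8, e@B2, f@B6} | OUT={a@B3, b@B5, c@B8, d@B7, e@B2, f@B6}
  B8: | IN={a@B3, b@B5, c@B8, d@B1, d@B4, d@B7, d@B8, e@B2, f@B6} | OUT={a@B3, b@B5, c@B8, d@B8, e@B2, f@B6}
  B9: | IN={a@B3, b@B5, c@B8, d@B1, d@B4, d@B8, e@B2, f@B6} | OUT={a@B3, b@B5, c@B8, d@B9, e@B2, f@B6}

Merge at B5: IN[B5] = OUT[B2] ⊔ OUT[B4] ⊔ OUT[B8] = {a@B3, b@B4, b@B5, c@B8, d@B1, d@B4, d@B8, e@B2, f@B6}

Answer: {a@B3, b@B4, b@B5, c@B8, d@B1, d@B4, d@B8, e@B2, f@B6}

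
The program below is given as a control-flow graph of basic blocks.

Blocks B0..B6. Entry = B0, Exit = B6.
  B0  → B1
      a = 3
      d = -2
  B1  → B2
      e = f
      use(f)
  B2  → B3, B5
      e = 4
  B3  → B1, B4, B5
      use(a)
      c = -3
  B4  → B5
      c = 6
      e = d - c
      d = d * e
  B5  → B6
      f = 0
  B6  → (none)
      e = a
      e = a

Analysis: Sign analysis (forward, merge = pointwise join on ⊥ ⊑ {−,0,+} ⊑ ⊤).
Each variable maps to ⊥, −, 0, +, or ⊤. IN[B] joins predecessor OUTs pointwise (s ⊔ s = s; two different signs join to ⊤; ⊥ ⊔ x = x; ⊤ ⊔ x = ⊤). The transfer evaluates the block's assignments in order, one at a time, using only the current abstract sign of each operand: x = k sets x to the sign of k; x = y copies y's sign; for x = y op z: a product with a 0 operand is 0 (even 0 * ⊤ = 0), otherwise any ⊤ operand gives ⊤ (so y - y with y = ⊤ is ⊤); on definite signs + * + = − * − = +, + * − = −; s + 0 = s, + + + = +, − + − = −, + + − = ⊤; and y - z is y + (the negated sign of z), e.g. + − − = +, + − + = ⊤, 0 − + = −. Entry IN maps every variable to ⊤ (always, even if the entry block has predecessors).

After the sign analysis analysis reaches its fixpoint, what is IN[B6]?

Answer: {a: +, b: ⊤, c: ⊤, d: ⊤, e: ⊤, f: 0}

Working:
Per-block solution:
  B0:   IN=(all ⊤)   OUT={a:+, d:-; rest ⊤}
  B1:   IN={a:+, d:-; rest ⊤}   OUT={a:+, d:-; rest ⊤}
  B2:   IN={a:+, d:-; rest ⊤}   OUT={a:+, d:-, e:+; rest ⊤}
  B3:   IN={a:+, d:-, e:+; rest ⊤}   OUT={a:+, c:-, d:-, e:+; rest ⊤}
  B4:   IN={a:+, c:-, d:-, e:+; rest ⊤}   OUT={a:+, c:+, d:+, e:-; rest ⊤}
  B5:   IN={a:+; rest ⊤}   OUT={a:+, f:0; rest ⊤}
  B6:   IN={a:+, f:0; rest ⊤}   OUT={a:+, e:+, f:0; rest ⊤}

Merge at B6: IN[B6] = OUT[B5] = {a: +, b: ⊤, c: ⊤, d: ⊤, e: ⊤, f: 0}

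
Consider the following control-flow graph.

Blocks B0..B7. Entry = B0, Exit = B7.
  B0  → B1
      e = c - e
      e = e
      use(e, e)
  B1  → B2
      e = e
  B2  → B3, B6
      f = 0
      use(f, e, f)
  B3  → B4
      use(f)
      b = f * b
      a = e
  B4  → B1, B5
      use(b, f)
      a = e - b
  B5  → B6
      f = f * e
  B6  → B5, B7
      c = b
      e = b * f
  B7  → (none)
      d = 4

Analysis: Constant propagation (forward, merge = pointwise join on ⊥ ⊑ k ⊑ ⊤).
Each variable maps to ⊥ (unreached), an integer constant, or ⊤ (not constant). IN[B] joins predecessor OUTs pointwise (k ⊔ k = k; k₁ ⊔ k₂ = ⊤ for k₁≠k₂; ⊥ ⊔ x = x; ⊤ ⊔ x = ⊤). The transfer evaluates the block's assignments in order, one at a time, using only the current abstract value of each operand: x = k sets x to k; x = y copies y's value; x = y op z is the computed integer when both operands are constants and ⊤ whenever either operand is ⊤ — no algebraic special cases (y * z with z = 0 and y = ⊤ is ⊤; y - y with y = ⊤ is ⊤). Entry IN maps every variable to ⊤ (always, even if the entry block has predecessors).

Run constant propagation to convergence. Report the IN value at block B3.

Per-block solution:
  B0:  IN=(all ⊤)  OUT=(all ⊤)
  B1:  IN=(all ⊤)  OUT=(all ⊤)
  B2:  IN=(all ⊤)  OUT={f:0; rest ⊤}
  B3:  IN={f:0; rest ⊤}  OUT={f:0; rest ⊤}
  B4:  IN={f:0; rest ⊤}  OUT={f:0; rest ⊤}
  B5:  IN=(all ⊤)  OUT=(all ⊤)
  B6:  IN=(all ⊤)  OUT=(all ⊤)
  B7:  IN=(all ⊤)  OUT={d:4; rest ⊤}

Merge at B3: IN[B3] = OUT[B2] = {a: ⊤, b: ⊤, c: ⊤, d: ⊤, e: ⊤, f: 0}

Answer: {a: ⊤, b: ⊤, c: ⊤, d: ⊤, e: ⊤, f: 0}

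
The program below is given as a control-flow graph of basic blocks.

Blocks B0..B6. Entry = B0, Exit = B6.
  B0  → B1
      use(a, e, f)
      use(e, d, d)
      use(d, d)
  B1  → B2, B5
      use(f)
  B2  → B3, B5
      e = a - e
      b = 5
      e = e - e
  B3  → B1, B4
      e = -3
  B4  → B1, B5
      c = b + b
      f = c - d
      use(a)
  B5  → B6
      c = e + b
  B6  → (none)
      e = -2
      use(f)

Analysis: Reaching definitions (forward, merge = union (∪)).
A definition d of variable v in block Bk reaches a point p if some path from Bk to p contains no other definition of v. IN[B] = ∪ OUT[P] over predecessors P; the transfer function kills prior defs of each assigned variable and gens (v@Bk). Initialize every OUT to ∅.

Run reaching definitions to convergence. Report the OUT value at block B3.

Answer: {b@B2, c@B4, e@B3, f@B4}

Derivation:
Fixpoint table:
  B0: | IN={} | OUT={}
  B1: | IN={b@B2, c@B4, e@B3, f@B4} | OUT={b@B2, c@B4, e@B3, f@B4}
  B2: | IN={b@B2, c@B4, e@B3, f@B4} | OUT={b@B2, c@B4, e@B2, f@B4}
  B3: | IN={b@B2, c@B4, e@B2, f@B4} | OUT={b@B2, c@B4, e@B3, f@B4}
  B4: | IN={b@B2, c@B4, e@B3, f@B4} | OUT={b@B2, c@B4, e@B3, f@B4}
  B5: | IN={b@B2, c@B4, e@B2, e@B3, f@B4} | OUT={b@B2, c@B5, e@B2, e@B3, f@B4}
  B6: | IN={b@B2, c@B5, e@B2, e@B3, f@B4} | OUT={b@B2, c@B5, e@B6, f@B4}

Merge at B3: IN[B3] = OUT[B2] = {b@B2, c@B4, e@B2, f@B4}
Applying B3's transfer function to that IN value gives OUT[B3] (row B3 above).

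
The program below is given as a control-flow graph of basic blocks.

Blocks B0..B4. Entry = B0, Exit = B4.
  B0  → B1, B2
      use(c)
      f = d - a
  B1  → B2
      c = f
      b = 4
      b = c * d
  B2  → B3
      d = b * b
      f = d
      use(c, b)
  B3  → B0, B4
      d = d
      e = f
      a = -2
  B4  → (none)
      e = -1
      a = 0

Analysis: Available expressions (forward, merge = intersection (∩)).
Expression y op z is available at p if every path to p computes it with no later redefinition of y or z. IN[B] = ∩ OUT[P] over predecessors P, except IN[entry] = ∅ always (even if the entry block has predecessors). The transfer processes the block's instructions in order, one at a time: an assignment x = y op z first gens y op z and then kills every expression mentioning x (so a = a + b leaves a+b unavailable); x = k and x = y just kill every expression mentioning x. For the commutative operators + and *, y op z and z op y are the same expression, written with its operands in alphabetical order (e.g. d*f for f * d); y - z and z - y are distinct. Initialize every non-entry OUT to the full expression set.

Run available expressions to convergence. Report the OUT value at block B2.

Fixpoint table:
  B0:   IN={}   OUT={d-a}
  B1:   IN={d-a}   OUT={c*d, d-a}
  B2:   IN={d-a}   OUT={b*b}
  B3:   IN={b*b}   OUT={b*b}
  B4:   IN={b*b}   OUT={b*b}

Merge at B2: IN[B2] = OUT[B0] ∩ OUT[B1] = {d-a}
Applying B2's transfer function to that IN value gives OUT[B2] (row B2 above).

Answer: {b*b}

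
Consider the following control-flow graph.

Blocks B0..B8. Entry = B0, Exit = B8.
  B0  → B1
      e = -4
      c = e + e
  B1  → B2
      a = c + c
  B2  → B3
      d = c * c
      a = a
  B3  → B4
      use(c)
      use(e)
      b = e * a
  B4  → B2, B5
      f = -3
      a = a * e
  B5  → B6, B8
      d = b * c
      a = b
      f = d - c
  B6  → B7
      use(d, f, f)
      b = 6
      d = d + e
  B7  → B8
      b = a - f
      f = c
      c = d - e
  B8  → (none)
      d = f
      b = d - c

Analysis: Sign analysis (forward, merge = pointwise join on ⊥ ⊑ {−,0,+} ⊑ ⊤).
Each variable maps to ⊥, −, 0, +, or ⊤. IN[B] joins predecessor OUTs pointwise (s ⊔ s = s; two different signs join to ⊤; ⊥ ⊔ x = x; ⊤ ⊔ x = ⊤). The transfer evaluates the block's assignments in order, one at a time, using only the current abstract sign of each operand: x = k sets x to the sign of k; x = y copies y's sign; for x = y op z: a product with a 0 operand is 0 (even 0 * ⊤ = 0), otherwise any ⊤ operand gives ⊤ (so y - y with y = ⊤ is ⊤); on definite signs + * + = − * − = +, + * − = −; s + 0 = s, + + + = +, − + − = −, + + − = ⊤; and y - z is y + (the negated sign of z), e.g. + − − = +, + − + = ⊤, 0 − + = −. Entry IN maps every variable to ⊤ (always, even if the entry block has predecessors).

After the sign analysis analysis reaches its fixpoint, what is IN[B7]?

Converged values:
  B0:  IN=(all ⊤)  OUT={c:-, e:-; rest ⊤}
  B1:  IN={c:-, e:-; rest ⊤}  OUT={a:-, c:-, e:-; rest ⊤}
  B2:  IN={c:-, e:-; rest ⊤}  OUT={c:-, d:+, e:-; rest ⊤}
  B3:  IN={c:-, d:+, e:-; rest ⊤}  OUT={c:-, d:+, e:-; rest ⊤}
  B4:  IN={c:-, d:+, e:-; rest ⊤}  OUT={c:-, d:+, e:-, f:-; rest ⊤}
  B5:  IN={c:-, d:+, e:-, f:-; rest ⊤}  OUT={c:-, e:-; rest ⊤}
  B6:  IN={c:-, e:-; rest ⊤}  OUT={b:+, c:-, e:-; rest ⊤}
  B7:  IN={b:+, c:-, e:-; rest ⊤}  OUT={e:-, f:-; rest ⊤}
  B8:  IN={e:-; rest ⊤}  OUT={e:-; rest ⊤}

Merge at B7: IN[B7] = OUT[B6] = {a: ⊤, b: +, c: -, d: ⊤, e: -, f: ⊤}

Answer: {a: ⊤, b: +, c: -, d: ⊤, e: -, f: ⊤}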